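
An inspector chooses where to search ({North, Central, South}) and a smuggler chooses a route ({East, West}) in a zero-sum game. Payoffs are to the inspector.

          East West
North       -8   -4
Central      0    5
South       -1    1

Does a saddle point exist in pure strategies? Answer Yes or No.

Yes

Row minima: North → -8, Central → 0, South → -1; maximin = 0.
Column maxima: East → 0, West → 5; minimax = 0.
maximin = minimax = 0, so a saddle point exists.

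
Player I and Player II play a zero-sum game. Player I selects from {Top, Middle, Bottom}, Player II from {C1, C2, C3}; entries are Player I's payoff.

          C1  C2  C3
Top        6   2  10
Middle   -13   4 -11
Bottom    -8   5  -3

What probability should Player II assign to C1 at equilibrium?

3/17

Row minima: Top → 2, Middle → -13, Bottom → -8; maximin = 2.
Column maxima: C1 → 6, C2 → 5, C3 → 10; minimax = 5.
2 ≠ 5, so there is no saddle point; optimal play is mixed.
Middle is strictly dominated by Bottom, so Player I never plays it.
C3 is strictly dominated by C1 (it gives Player I strictly more in every row), so Player II never plays it.
On the remaining 2×2 (Top, Bottom vs C1, C2):
Let Player I play Top with probability p. Expected payoff against C1: 6p + (-8)(1−p) = 14p − 8; against C2: 2p + 5(1−p) = −3p + 5.
Setting these equal: 14p − 8 = −3p + 5 ⇒ 17p = 13 ⇒ p = 13/17, and the value is (14)·(13/17) − 8 = 46/17.
For Player II: with q = P(C1), equating Top's and Bottom's payoffs gives 4q + 2 = −13q + 5 ⇒ q = 3/17.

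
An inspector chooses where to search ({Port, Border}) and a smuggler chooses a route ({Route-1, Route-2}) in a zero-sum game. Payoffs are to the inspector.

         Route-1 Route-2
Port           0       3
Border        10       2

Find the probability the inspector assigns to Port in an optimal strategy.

8/11

Row minima: Port → 0, Border → 2; maximin = 2.
Column maxima: Route-1 → 10, Route-2 → 3; minimax = 3.
2 ≠ 3, so there is no saddle point; optimal play is mixed.
Let the inspector play Port with probability p. Expected payoff against Route-1: 0p + 10(1−p) = −10p + 10; against Route-2: 3p + 2(1−p) = p + 2.
Setting these equal: −10p + 10 = p + 2 ⇒ −11p = -8 ⇒ p = 8/11, and the value is (-10)·(8/11) + 10 = 30/11.
For the smuggler: with q = P(Route-1), equating Port's and Border's payoffs gives −3q + 3 = 8q + 2 ⇒ q = 1/11.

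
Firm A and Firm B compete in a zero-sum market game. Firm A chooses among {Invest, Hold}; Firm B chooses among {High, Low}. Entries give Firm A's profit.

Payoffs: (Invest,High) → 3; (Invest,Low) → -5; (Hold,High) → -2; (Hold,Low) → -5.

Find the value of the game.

-5

Row minima: Invest → -5, Hold → -5; maximin = -5.
Column maxima: High → 3, Low → -5; minimax = -5.
Since maximin = minimax = -5, there is a saddle point and the value is -5.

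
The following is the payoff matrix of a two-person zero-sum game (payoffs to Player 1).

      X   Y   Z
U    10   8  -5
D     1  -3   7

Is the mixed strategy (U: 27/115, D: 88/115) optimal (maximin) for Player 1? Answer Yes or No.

Against X this mix gives (27/115)·10 + (88/115)·1 = 358/115.
Against Y this mix gives (27/115)·8 + (88/115)·(-3) = -48/115.
Against Z this mix gives (27/115)·(-5) + (88/115)·7 = 481/115.
Player 2 will play Y, holding Player 1 to -48/115. Shifting weight toward the row that does better against Y would raise this floor (the equalizing mix achieves 41/23 against both Y and Z), so the proposed strategy is not optimal.

No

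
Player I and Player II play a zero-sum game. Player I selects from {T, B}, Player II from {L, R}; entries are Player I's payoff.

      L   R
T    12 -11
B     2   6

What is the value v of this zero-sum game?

Row minima: T → -11, B → 2; maximin = 2.
Column maxima: L → 12, R → 6; minimax = 6.
2 ≠ 6, so there is no saddle point; optimal play is mixed.
Let Player I play T with probability p. Expected payoff against L: 12p + 2(1−p) = 10p + 2; against R: (-11)p + 6(1−p) = −17p + 6.
Setting these equal: 10p + 2 = −17p + 6 ⇒ 27p = 4 ⇒ p = 4/27, and the value is (10)·(4/27) + 2 = 94/27.
For Player II: with q = P(L), equating T's and B's payoffs gives 23q − 11 = −4q + 6 ⇒ q = 17/27.

94/27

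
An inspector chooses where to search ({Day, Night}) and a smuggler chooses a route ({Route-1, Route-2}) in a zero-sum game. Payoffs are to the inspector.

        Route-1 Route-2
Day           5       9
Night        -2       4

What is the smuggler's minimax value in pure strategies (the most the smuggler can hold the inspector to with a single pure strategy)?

Column maxima: Route-1 → 5, Route-2 → 9.
The smallest of these is 5.

5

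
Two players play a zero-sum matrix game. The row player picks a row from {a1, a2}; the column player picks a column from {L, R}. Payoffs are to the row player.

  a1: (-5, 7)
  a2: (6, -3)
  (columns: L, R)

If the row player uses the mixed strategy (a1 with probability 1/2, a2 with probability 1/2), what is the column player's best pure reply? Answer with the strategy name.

If the column player plays L, the row player's expected payoff is (1/2)·(-5) + (1/2)·6 = 1/2.
If the column player plays R, the row player's expected payoff is (1/2)·7 + (1/2)·(-3) = 2.
The column player minimizes the row player's payoff; the smallest is 1/2, so the best response is L.

L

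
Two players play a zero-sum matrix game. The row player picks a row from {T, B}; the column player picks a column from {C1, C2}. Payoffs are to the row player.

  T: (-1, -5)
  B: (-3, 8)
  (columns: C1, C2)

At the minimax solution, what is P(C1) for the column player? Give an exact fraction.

Row minima: T → -5, B → -3; maximin = -3.
Column maxima: C1 → -1, C2 → 8; minimax = -1.
-3 ≠ -1, so there is no saddle point; optimal play is mixed.
Let the row player play T with probability p. Expected payoff against C1: (-1)p + (-3)(1−p) = 2p − 3; against C2: (-5)p + 8(1−p) = −13p + 8.
Setting these equal: 2p − 3 = −13p + 8 ⇒ 15p = 11 ⇒ p = 11/15, and the value is (2)·(11/15) − 3 = -23/15.
For the column player: with q = P(C1), equating T's and B's payoffs gives 4q − 5 = −11q + 8 ⇒ q = 13/15.

13/15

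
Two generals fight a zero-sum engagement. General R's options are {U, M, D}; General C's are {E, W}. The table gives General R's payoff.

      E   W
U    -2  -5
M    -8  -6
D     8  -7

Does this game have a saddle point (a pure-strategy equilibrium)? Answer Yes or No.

Row minima: U → -5, M → -8, D → -7; maximin = -5.
Column maxima: E → 8, W → -5; minimax = -5.
maximin = minimax = -5, so a saddle point exists.

Yes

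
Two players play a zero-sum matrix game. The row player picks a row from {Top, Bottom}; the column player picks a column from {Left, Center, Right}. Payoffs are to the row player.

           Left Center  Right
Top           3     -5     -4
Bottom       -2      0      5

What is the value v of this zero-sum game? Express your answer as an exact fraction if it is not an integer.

Row minima: Top → -5, Bottom → -2; maximin = -2.
Column maxima: Left → 3, Center → 0, Right → 5; minimax = 0.
-2 ≠ 0, so there is no saddle point; optimal play is mixed.
Right is strictly dominated by Center (it gives the row player strictly more in every row), so the column player never plays it.
On the remaining 2×2 (Top, Bottom vs Left, Center):
Let the row player play Top with probability p. Expected payoff against Left: 3p + (-2)(1−p) = 5p − 2; against Center: (-5)p + 0(1−p) = −5p.
Setting these equal: 5p − 2 = −5p ⇒ 10p = 2 ⇒ p = 1/5, and the value is (5)·(1/5) − 2 = -1.
For the column player: with q = P(Left), equating Top's and Bottom's payoffs gives 8q − 5 = −2q ⇒ q = 1/2.

-1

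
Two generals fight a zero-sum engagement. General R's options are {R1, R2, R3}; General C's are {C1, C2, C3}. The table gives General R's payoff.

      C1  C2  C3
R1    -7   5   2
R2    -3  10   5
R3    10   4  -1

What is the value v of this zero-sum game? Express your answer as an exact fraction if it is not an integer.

Row minima: R1 → -7, R2 → -3, R3 → -1; maximin = -1.
Column maxima: C1 → 10, C2 → 10, C3 → 5; minimax = 5.
-1 ≠ 5, so there is no saddle point; optimal play is mixed.
R1 is strictly dominated by R2, so General R never plays it.
C2 is strictly dominated by C3 (it gives General R strictly more in every row), so General C never plays it.
On the remaining 2×2 (R2, R3 vs C1, C3):
Let General R play R2 with probability p. Expected payoff against C1: (-3)p + 10(1−p) = −13p + 10; against C3: 5p + (-1)(1−p) = 6p − 1.
Setting these equal: −13p + 10 = 6p − 1 ⇒ −19p = -11 ⇒ p = 11/19, and the value is (-13)·(11/19) + 10 = 47/19.
For General C: with q = P(C1), equating R2's and R3's payoffs gives −8q + 5 = 11q − 1 ⇒ q = 6/19.

47/19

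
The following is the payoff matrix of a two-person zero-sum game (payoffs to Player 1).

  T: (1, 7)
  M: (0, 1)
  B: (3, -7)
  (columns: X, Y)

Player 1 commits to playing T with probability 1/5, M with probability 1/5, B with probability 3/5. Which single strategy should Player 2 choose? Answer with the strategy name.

Y

If Player 2 plays X, Player 1's expected payoff is (1/5)·1 + (1/5)·0 + (3/5)·3 = 2.
If Player 2 plays Y, Player 1's expected payoff is (1/5)·7 + (1/5)·1 + (3/5)·(-7) = -13/5.
Player 2 minimizes Player 1's payoff; the smallest is -13/5, so the best response is Y.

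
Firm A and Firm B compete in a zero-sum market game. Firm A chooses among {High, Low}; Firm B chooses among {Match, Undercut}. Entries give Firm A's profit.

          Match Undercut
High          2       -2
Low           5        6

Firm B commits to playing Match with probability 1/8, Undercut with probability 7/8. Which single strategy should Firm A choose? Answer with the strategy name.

Expected payoff of High: (1/8)·2 + (7/8)·(-2) = -3/2.
Expected payoff of Low: (1/8)·5 + (7/8)·6 = 47/8.
The largest is 47/8, so Firm A's best response is Low.

Low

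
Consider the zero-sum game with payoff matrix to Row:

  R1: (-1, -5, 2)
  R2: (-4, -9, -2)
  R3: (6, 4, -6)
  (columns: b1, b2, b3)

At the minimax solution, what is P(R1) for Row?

10/17

Row minima: R1 → -5, R2 → -9, R3 → -6; maximin = -5.
Column maxima: b1 → 6, b2 → 4, b3 → 2; minimax = 2.
-5 ≠ 2, so there is no saddle point; optimal play is mixed.
R2 is strictly dominated by R1, so Row never plays it.
b1 is strictly dominated by b2 (it gives Row strictly more in every row), so Column never plays it.
On the remaining 2×2 (R1, R3 vs b2, b3):
Let Row play R1 with probability p. Expected payoff against b2: (-5)p + 4(1−p) = −9p + 4; against b3: 2p + (-6)(1−p) = 8p − 6.
Setting these equal: −9p + 4 = 8p − 6 ⇒ −17p = -10 ⇒ p = 10/17, and the value is (-9)·(10/17) + 4 = -22/17.
For Column: with q = P(b2), equating R1's and R3's payoffs gives −7q + 2 = 10q − 6 ⇒ q = 8/17.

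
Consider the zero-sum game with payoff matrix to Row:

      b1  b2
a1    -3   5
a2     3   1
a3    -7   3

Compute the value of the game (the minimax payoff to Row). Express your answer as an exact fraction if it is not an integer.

Row minima: a1 → -3, a2 → 1, a3 → -7; maximin = 1.
Column maxima: b1 → 3, b2 → 5; minimax = 3.
1 ≠ 3, so there is no saddle point; optimal play is mixed.
a3 is strictly dominated by a1, so Row never plays it.
On the remaining 2×2 (a1, a2 vs b1, b2):
Let Row play a1 with probability p. Expected payoff against b1: (-3)p + 3(1−p) = −6p + 3; against b2: 5p + 1(1−p) = 4p + 1.
Setting these equal: −6p + 3 = 4p + 1 ⇒ −10p = -2 ⇒ p = 1/5, and the value is (-6)·(1/5) + 3 = 9/5.
For Column: with q = P(b1), equating a1's and a2's payoffs gives −8q + 5 = 2q + 1 ⇒ q = 2/5.

9/5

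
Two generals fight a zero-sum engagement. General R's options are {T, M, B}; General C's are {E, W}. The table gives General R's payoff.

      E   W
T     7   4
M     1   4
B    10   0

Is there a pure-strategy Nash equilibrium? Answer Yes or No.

Row minima: T → 4, M → 1, B → 0; maximin = 4.
Column maxima: E → 10, W → 4; minimax = 4.
maximin = minimax = 4, so a saddle point exists.

Yes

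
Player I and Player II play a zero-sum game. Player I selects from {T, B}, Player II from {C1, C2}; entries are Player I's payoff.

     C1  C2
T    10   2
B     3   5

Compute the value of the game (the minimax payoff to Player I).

22/5

Row minima: T → 2, B → 3; maximin = 3.
Column maxima: C1 → 10, C2 → 5; minimax = 5.
3 ≠ 5, so there is no saddle point; optimal play is mixed.
Let Player I play T with probability p. Expected payoff against C1: 10p + 3(1−p) = 7p + 3; against C2: 2p + 5(1−p) = −3p + 5.
Setting these equal: 7p + 3 = −3p + 5 ⇒ 10p = 2 ⇒ p = 1/5, and the value is (7)·(1/5) + 3 = 22/5.
For Player II: with q = P(C1), equating T's and B's payoffs gives 8q + 2 = −2q + 5 ⇒ q = 3/10.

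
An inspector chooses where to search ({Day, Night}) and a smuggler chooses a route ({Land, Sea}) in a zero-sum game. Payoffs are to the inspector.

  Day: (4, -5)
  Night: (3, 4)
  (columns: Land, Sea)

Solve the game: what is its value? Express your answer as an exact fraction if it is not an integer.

31/10

Row minima: Day → -5, Night → 3; maximin = 3.
Column maxima: Land → 4, Sea → 4; minimax = 4.
3 ≠ 4, so there is no saddle point; optimal play is mixed.
Let the inspector play Day with probability p. Expected payoff against Land: 4p + 3(1−p) = p + 3; against Sea: (-5)p + 4(1−p) = −9p + 4.
Setting these equal: p + 3 = −9p + 4 ⇒ 10p = 1 ⇒ p = 1/10, and the value is (1)·(1/10) + 3 = 31/10.
For the smuggler: with q = P(Land), equating Day's and Night's payoffs gives 9q − 5 = −q + 4 ⇒ q = 9/10.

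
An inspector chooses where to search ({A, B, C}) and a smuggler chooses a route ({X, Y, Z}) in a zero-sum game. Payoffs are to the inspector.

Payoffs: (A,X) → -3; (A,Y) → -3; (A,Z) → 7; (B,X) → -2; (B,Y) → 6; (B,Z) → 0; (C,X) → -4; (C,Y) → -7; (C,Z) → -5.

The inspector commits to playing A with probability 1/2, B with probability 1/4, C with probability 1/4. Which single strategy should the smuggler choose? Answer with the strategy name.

X

If the smuggler plays X, the inspector's expected payoff is (1/2)·(-3) + (1/4)·(-2) + (1/4)·(-4) = -3.
If the smuggler plays Y, the inspector's expected payoff is (1/2)·(-3) + (1/4)·6 + (1/4)·(-7) = -7/4.
If the smuggler plays Z, the inspector's expected payoff is (1/2)·7 + (1/4)·0 + (1/4)·(-5) = 9/4.
The smuggler minimizes the inspector's payoff; the smallest is -3, so the best response is X.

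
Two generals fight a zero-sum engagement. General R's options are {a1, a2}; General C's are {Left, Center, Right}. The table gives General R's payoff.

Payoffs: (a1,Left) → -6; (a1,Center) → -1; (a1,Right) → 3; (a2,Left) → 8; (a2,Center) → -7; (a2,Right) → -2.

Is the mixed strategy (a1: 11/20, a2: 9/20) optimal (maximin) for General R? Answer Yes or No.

No

Against Left this mix gives (11/20)·(-6) + (9/20)·8 = 3/10.
Against Center this mix gives (11/20)·(-1) + (9/20)·(-7) = -37/10.
Against Right this mix gives (11/20)·3 + (9/20)·(-2) = 3/4.
General C will play Center, holding General R to -37/10. Shifting weight toward the row that does better against Center would raise this floor (the equalizing mix achieves -5/2 against both Center and Left), so the proposed strategy is not optimal.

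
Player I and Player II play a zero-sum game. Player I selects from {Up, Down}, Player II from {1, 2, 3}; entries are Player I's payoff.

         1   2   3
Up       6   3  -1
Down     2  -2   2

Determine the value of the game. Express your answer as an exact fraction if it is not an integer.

1/2

Row minima: Up → -1, Down → -2; maximin = -1.
Column maxima: 1 → 6, 2 → 3, 3 → 2; minimax = 2.
-1 ≠ 2, so there is no saddle point; optimal play is mixed.
1 is strictly dominated by 2 (it gives Player I strictly more in every row), so Player II never plays it.
On the remaining 2×2 (Up, Down vs 2, 3):
Let Player I play Up with probability p. Expected payoff against 2: 3p + (-2)(1−p) = 5p − 2; against 3: (-1)p + 2(1−p) = −3p + 2.
Setting these equal: 5p − 2 = −3p + 2 ⇒ 8p = 4 ⇒ p = 1/2, and the value is (5)·(1/2) − 2 = 1/2.
For Player II: with q = P(2), equating Up's and Down's payoffs gives 4q − 1 = −4q + 2 ⇒ q = 3/8.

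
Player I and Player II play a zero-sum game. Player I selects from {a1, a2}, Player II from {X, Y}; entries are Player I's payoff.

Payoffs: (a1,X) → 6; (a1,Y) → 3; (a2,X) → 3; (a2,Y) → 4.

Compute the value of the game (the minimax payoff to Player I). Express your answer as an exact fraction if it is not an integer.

15/4

Row minima: a1 → 3, a2 → 3; maximin = 3.
Column maxima: X → 6, Y → 4; minimax = 4.
3 ≠ 4, so there is no saddle point; optimal play is mixed.
Let Player I play a1 with probability p. Expected payoff against X: 6p + 3(1−p) = 3p + 3; against Y: 3p + 4(1−p) = −p + 4.
Setting these equal: 3p + 3 = −p + 4 ⇒ 4p = 1 ⇒ p = 1/4, and the value is (3)·(1/4) + 3 = 15/4.
For Player II: with q = P(X), equating a1's and a2's payoffs gives 3q + 3 = −q + 4 ⇒ q = 1/4.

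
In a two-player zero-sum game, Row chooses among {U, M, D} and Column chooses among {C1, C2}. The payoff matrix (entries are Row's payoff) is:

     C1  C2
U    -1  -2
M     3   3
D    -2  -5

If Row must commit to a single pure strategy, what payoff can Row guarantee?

3

Row minima: U → -2, M → 3, D → -5.
The best of these is 3.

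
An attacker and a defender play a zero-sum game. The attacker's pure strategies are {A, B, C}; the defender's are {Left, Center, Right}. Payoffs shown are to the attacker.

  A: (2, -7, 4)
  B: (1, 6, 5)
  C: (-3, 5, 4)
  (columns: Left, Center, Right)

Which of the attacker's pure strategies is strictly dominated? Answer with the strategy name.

C

B gives a strictly higher payoff than C against every column: 1 > -3, 6 > 5, 5 > 4.
So C is strictly dominated and the attacker never plays it.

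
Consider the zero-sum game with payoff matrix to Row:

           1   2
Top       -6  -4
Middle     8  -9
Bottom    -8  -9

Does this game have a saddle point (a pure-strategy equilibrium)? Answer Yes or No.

Row minima: Top → -6, Middle → -9, Bottom → -9; maximin = -6.
Column maxima: 1 → 8, 2 → -4; minimax = -4.
-6 ≠ -4, so no pure-strategy equilibrium exists.

No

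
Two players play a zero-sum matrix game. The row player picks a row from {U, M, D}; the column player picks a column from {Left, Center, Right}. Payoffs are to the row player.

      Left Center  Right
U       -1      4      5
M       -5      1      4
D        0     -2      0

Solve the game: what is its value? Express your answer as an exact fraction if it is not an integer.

Row minima: U → -1, M → -5, D → -2; maximin = -1.
Column maxima: Left → 0, Center → 4, Right → 5; minimax = 0.
-1 ≠ 0, so there is no saddle point; optimal play is mixed.
M is strictly dominated by U, so the row player never plays it.
Right is strictly dominated by Center (it gives the row player strictly more in every row), so the column player never plays it.
On the remaining 2×2 (U, D vs Left, Center):
Let the row player play U with probability p. Expected payoff against Left: (-1)p + 0(1−p) = −p; against Center: 4p + (-2)(1−p) = 6p − 2.
Setting these equal: −p = 6p − 2 ⇒ −7p = -2 ⇒ p = 2/7, and the value is (-1)·(2/7) = -2/7.
For the column player: with q = P(Left), equating U's and D's payoffs gives −5q + 4 = 2q − 2 ⇒ q = 6/7.

-2/7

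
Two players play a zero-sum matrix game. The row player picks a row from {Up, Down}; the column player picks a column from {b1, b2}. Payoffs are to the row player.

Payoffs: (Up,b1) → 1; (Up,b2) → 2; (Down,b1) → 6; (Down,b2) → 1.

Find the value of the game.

11/6

Row minima: Up → 1, Down → 1; maximin = 1.
Column maxima: b1 → 6, b2 → 2; minimax = 2.
1 ≠ 2, so there is no saddle point; optimal play is mixed.
Let the row player play Up with probability p. Expected payoff against b1: 1p + 6(1−p) = −5p + 6; against b2: 2p + 1(1−p) = p + 1.
Setting these equal: −5p + 6 = p + 1 ⇒ −6p = -5 ⇒ p = 5/6, and the value is (-5)·(5/6) + 6 = 11/6.
For the column player: with q = P(b1), equating Up's and Down's payoffs gives −q + 2 = 5q + 1 ⇒ q = 1/6.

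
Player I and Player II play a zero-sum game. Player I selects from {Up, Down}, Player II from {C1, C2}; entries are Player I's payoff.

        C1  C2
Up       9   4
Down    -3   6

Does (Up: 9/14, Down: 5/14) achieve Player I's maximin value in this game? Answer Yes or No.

Yes

Against C1 this mix gives (9/14)·9 + (5/14)·(-3) = 33/7.
Against C2 this mix gives (9/14)·4 + (5/14)·6 = 33/7.
All of Player II's active replies (C1, C2) yield 33/7, and no column does worse for Player I. The mix makes Player II indifferent and guarantees 33/7, so it is optimal.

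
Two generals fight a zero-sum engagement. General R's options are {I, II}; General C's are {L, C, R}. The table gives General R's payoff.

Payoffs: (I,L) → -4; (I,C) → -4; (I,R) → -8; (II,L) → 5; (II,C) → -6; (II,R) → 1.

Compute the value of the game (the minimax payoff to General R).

-52/11

Row minima: I → -8, II → -6; maximin = -6.
Column maxima: L → 5, C → -4, R → 1; minimax = -4.
-6 ≠ -4, so there is no saddle point; optimal play is mixed.
L is strictly dominated by R (it gives General R strictly more in every row), so General C never plays it.
On the remaining 2×2 (I, II vs C, R):
Let General R play I with probability p. Expected payoff against C: (-4)p + (-6)(1−p) = 2p − 6; against R: (-8)p + 1(1−p) = −9p + 1.
Setting these equal: 2p − 6 = −9p + 1 ⇒ 11p = 7 ⇒ p = 7/11, and the value is (2)·(7/11) − 6 = -52/11.
For General C: with q = P(C), equating I's and II's payoffs gives 4q − 8 = −7q + 1 ⇒ q = 9/11.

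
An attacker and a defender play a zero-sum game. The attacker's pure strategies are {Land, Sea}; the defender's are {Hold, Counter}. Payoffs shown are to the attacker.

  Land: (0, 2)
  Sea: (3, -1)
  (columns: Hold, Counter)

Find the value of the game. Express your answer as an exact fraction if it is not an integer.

Row minima: Land → 0, Sea → -1; maximin = 0.
Column maxima: Hold → 3, Counter → 2; minimax = 2.
0 ≠ 2, so there is no saddle point; optimal play is mixed.
Let the attacker play Land with probability p. Expected payoff against Hold: 0p + 3(1−p) = −3p + 3; against Counter: 2p + (-1)(1−p) = 3p − 1.
Setting these equal: −3p + 3 = 3p − 1 ⇒ −6p = -4 ⇒ p = 2/3, and the value is (-3)·(2/3) + 3 = 1.
For the defender: with q = P(Hold), equating Land's and Sea's payoffs gives −2q + 2 = 4q − 1 ⇒ q = 1/2.

1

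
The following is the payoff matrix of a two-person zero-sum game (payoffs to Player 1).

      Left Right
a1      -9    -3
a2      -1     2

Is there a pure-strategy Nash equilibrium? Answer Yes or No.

Row minima: a1 → -9, a2 → -1; maximin = -1.
Column maxima: Left → -1, Right → 2; minimax = -1.
maximin = minimax = -1, so a saddle point exists.

Yes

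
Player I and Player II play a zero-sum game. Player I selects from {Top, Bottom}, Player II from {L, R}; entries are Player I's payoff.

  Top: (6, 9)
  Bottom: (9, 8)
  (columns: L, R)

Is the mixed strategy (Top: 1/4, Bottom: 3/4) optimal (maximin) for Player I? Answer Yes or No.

Against L this mix gives (1/4)·6 + (3/4)·9 = 33/4.
Against R this mix gives (1/4)·9 + (3/4)·8 = 33/4.
All of Player II's active replies (L, R) yield 33/4, and no column does worse for Player I. The mix makes Player II indifferent and guarantees 33/4, so it is optimal.

Yes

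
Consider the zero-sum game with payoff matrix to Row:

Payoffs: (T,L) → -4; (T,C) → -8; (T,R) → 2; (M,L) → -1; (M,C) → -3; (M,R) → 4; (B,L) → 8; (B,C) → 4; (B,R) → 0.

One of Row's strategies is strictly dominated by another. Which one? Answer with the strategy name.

M gives a strictly higher payoff than T against every column: -1 > -4, -3 > -8, 4 > 2.
So T is strictly dominated and Row never plays it.

T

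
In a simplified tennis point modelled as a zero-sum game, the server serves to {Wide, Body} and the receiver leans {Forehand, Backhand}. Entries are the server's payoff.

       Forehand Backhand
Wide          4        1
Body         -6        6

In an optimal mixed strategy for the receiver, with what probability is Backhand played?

Row minima: Wide → 1, Body → -6; maximin = 1.
Column maxima: Forehand → 4, Backhand → 6; minimax = 4.
1 ≠ 4, so there is no saddle point; optimal play is mixed.
Let the server play Wide with probability p. Expected payoff against Forehand: 4p + (-6)(1−p) = 10p − 6; against Backhand: 1p + 6(1−p) = −5p + 6.
Setting these equal: 10p − 6 = −5p + 6 ⇒ 15p = 12 ⇒ p = 4/5, and the value is (10)·(4/5) − 6 = 2.
For the receiver: with q = P(Forehand), equating Wide's and Body's payoffs gives 3q + 1 = −12q + 6 ⇒ q = 1/3.

2/3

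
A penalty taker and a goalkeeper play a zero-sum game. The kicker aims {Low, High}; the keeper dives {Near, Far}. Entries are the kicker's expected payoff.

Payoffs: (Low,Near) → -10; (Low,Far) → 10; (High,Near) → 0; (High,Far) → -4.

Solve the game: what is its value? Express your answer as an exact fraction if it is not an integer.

Row minima: Low → -10, High → -4; maximin = -4.
Column maxima: Near → 0, Far → 10; minimax = 0.
-4 ≠ 0, so there is no saddle point; optimal play is mixed.
Let the kicker play Low with probability p. Expected payoff against Near: (-10)p + 0(1−p) = −10p; against Far: 10p + (-4)(1−p) = 14p − 4.
Setting these equal: −10p = 14p − 4 ⇒ −24p = -4 ⇒ p = 1/6, and the value is (-10)·(1/6) = -5/3.
For the keeper: with q = P(Near), equating Low's and High's payoffs gives −20q + 10 = 4q − 4 ⇒ q = 7/12.

-5/3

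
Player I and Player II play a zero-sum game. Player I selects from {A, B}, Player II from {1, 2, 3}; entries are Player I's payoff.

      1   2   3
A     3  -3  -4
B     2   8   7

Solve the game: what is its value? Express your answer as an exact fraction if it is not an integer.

29/12

Row minima: A → -4, B → 2; maximin = 2.
Column maxima: 1 → 3, 2 → 8, 3 → 7; minimax = 3.
2 ≠ 3, so there is no saddle point; optimal play is mixed.
2 is strictly dominated by 3 (it gives Player I strictly more in every row), so Player II never plays it.
On the remaining 2×2 (A, B vs 1, 3):
Let Player I play A with probability p. Expected payoff against 1: 3p + 2(1−p) = p + 2; against 3: (-4)p + 7(1−p) = −11p + 7.
Setting these equal: p + 2 = −11p + 7 ⇒ 12p = 5 ⇒ p = 5/12, and the value is (1)·(5/12) + 2 = 29/12.
For Player II: with q = P(1), equating A's and B's payoffs gives 7q − 4 = −5q + 7 ⇒ q = 11/12.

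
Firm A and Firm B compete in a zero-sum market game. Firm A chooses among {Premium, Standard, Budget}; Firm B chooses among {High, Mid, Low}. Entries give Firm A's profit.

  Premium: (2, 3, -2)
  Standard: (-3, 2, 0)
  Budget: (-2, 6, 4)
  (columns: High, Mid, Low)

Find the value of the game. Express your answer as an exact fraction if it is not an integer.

2/5

Row minima: Premium → -2, Standard → -3, Budget → -2; maximin = -2.
Column maxima: High → 2, Mid → 6, Low → 4; minimax = 2.
-2 ≠ 2, so there is no saddle point; optimal play is mixed.
Standard is strictly dominated by Budget, so Firm A never plays it.
Mid is strictly dominated by High (it gives Firm A strictly more in every row), so Firm B never plays it.
On the remaining 2×2 (Premium, Budget vs High, Low):
Let Firm A play Premium with probability p. Expected payoff against High: 2p + (-2)(1−p) = 4p − 2; against Low: (-2)p + 4(1−p) = −6p + 4.
Setting these equal: 4p − 2 = −6p + 4 ⇒ 10p = 6 ⇒ p = 3/5, and the value is (4)·(3/5) − 2 = 2/5.
For Firm B: with q = P(High), equating Premium's and Budget's payoffs gives 4q − 2 = −6q + 4 ⇒ q = 3/5.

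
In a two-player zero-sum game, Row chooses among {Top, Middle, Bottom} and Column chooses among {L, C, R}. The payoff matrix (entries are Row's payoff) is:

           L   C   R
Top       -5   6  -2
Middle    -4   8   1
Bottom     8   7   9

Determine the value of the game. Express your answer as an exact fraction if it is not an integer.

Row minima: Top → -5, Middle → -4, Bottom → 7; maximin = 7.
Column maxima: L → 8, C → 8, R → 9; minimax = 8.
7 ≠ 8, so there is no saddle point; optimal play is mixed.
Top is strictly dominated by Middle, so Row never plays it.
R is strictly dominated by L (it gives Row strictly more in every row), so Column never plays it.
On the remaining 2×2 (Middle, Bottom vs L, C):
Let Row play Middle with probability p. Expected payoff against L: (-4)p + 8(1−p) = −12p + 8; against C: 8p + 7(1−p) = p + 7.
Setting these equal: −12p + 8 = p + 7 ⇒ −13p = -1 ⇒ p = 1/13, and the value is (-12)·(1/13) + 8 = 92/13.
For Column: with q = P(L), equating Middle's and Bottom's payoffs gives −12q + 8 = q + 7 ⇒ q = 1/13.

92/13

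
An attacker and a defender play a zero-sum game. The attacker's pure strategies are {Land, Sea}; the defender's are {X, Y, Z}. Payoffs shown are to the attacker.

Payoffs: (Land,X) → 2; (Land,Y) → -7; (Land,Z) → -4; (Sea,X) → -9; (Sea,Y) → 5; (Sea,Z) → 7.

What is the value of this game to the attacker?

Row minima: Land → -7, Sea → -9; maximin = -7.
Column maxima: X → 2, Y → 5, Z → 7; minimax = 2.
-7 ≠ 2, so there is no saddle point; optimal play is mixed.
Z is strictly dominated by Y (it gives the attacker strictly more in every row), so the defender never plays it.
On the remaining 2×2 (Land, Sea vs X, Y):
Let the attacker play Land with probability p. Expected payoff against X: 2p + (-9)(1−p) = 11p − 9; against Y: (-7)p + 5(1−p) = −12p + 5.
Setting these equal: 11p − 9 = −12p + 5 ⇒ 23p = 14 ⇒ p = 14/23, and the value is (11)·(14/23) − 9 = -53/23.
For the defender: with q = P(X), equating Land's and Sea's payoffs gives 9q − 7 = −14q + 5 ⇒ q = 12/23.

-53/23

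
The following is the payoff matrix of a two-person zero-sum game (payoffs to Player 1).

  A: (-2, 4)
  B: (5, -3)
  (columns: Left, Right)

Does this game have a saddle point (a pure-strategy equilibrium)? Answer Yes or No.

Row minima: A → -2, B → -3; maximin = -2.
Column maxima: Left → 5, Right → 4; minimax = 4.
-2 ≠ 4, so no pure-strategy equilibrium exists.

No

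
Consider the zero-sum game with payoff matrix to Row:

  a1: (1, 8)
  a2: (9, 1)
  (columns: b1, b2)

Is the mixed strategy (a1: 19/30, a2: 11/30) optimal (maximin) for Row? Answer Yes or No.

Against b1 this mix gives (19/30)·1 + (11/30)·9 = 59/15.
Against b2 this mix gives (19/30)·8 + (11/30)·1 = 163/30.
Column will play b1, holding Row to 59/15. Shifting weight toward the row that does better against b1 would raise this floor (the equalizing mix achieves 71/15 against both b1 and b2), so the proposed strategy is not optimal.

No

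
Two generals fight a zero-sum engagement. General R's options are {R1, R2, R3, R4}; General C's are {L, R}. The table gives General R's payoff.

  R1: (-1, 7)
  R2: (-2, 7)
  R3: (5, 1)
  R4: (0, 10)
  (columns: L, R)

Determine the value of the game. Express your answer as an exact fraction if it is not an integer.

Row minima: R1 → -1, R2 → -2, R3 → 1, R4 → 0; maximin = 1.
Column maxima: L → 5, R → 10; minimax = 5.
1 ≠ 5, so there is no saddle point; optimal play is mixed.
R1 is strictly dominated by R4, so General R never plays it.
R2 is strictly dominated by R4, so General R never plays it.
On the remaining 2×2 (R3, R4 vs L, R):
Let General R play R3 with probability p. Expected payoff against L: 5p + 0(1−p) = 5p; against R: 1p + 10(1−p) = −9p + 10.
Setting these equal: 5p = −9p + 10 ⇒ 14p = 10 ⇒ p = 5/7, and the value is (5)·(5/7) = 25/7.
For General C: with q = P(L), equating R3's and R4's payoffs gives 4q + 1 = −10q + 10 ⇒ q = 9/14.

25/7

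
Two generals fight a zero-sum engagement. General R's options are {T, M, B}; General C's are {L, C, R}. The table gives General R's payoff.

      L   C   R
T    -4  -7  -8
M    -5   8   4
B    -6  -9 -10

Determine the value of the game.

-56/13

Row minima: T → -8, M → -5, B → -10; maximin = -5.
Column maxima: L → -4, C → 8, R → 4; minimax = -4.
-5 ≠ -4, so there is no saddle point; optimal play is mixed.
B is strictly dominated by T, so General R never plays it.
C is strictly dominated by R (it gives General R strictly more in every row), so General C never plays it.
On the remaining 2×2 (T, M vs L, R):
Let General R play T with probability p. Expected payoff against L: (-4)p + (-5)(1−p) = p − 5; against R: (-8)p + 4(1−p) = −12p + 4.
Setting these equal: p − 5 = −12p + 4 ⇒ 13p = 9 ⇒ p = 9/13, and the value is (1)·(9/13) − 5 = -56/13.
For General C: with q = P(L), equating T's and M's payoffs gives 4q − 8 = −9q + 4 ⇒ q = 12/13.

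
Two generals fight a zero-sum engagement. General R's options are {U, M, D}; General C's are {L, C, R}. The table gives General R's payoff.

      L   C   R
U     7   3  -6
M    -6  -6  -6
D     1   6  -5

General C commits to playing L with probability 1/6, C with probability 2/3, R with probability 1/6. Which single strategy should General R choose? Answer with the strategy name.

Expected payoff of U: (1/6)·7 + (2/3)·3 + (1/6)·(-6) = 13/6.
Expected payoff of M: (1/6)·(-6) + (2/3)·(-6) + (1/6)·(-6) = -6.
Expected payoff of D: (1/6)·1 + (2/3)·6 + (1/6)·(-5) = 10/3.
The largest is 10/3, so General R's best response is D.

D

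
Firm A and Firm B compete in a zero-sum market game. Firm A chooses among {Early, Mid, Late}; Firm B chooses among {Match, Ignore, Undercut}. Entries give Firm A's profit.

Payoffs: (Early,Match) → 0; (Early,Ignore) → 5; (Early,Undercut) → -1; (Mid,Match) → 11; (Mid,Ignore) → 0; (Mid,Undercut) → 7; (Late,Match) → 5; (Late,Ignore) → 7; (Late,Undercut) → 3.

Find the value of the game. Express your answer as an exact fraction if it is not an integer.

49/11

Row minima: Early → -1, Mid → 0, Late → 3; maximin = 3.
Column maxima: Match → 11, Ignore → 7, Undercut → 7; minimax = 7.
3 ≠ 7, so there is no saddle point; optimal play is mixed.
Early is strictly dominated by Late, so Firm A never plays it.
Match is strictly dominated by Undercut (it gives Firm A strictly more in every row), so Firm B never plays it.
On the remaining 2×2 (Mid, Late vs Ignore, Undercut):
Let Firm A play Mid with probability p. Expected payoff against Ignore: 0p + 7(1−p) = −7p + 7; against Undercut: 7p + 3(1−p) = 4p + 3.
Setting these equal: −7p + 7 = 4p + 3 ⇒ −11p = -4 ⇒ p = 4/11, and the value is (-7)·(4/11) + 7 = 49/11.
For Firm B: with q = P(Ignore), equating Mid's and Late's payoffs gives −7q + 7 = 4q + 3 ⇒ q = 4/11.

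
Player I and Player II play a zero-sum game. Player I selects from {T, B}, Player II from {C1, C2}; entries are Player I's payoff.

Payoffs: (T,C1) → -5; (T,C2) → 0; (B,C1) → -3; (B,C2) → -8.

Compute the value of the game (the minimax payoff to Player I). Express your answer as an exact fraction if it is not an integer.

-4

Row minima: T → -5, B → -8; maximin = -5.
Column maxima: C1 → -3, C2 → 0; minimax = -3.
-5 ≠ -3, so there is no saddle point; optimal play is mixed.
Let Player I play T with probability p. Expected payoff against C1: (-5)p + (-3)(1−p) = −2p − 3; against C2: 0p + (-8)(1−p) = 8p − 8.
Setting these equal: −2p − 3 = 8p − 8 ⇒ −10p = -5 ⇒ p = 1/2, and the value is (-2)·(1/2) − 3 = -4.
For Player II: with q = P(C1), equating T's and B's payoffs gives −5q = 5q − 8 ⇒ q = 4/5.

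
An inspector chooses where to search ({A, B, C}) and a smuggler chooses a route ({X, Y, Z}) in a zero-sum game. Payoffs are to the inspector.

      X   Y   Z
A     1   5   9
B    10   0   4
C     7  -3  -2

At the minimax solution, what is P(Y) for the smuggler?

9/14

Row minima: A → 1, B → 0, C → -3; maximin = 1.
Column maxima: X → 10, Y → 5, Z → 9; minimax = 5.
1 ≠ 5, so there is no saddle point; optimal play is mixed.
C is strictly dominated by B, so the inspector never plays it.
Z is strictly dominated by Y (it gives the inspector strictly more in every row), so the smuggler never plays it.
On the remaining 2×2 (A, B vs X, Y):
Let the inspector play A with probability p. Expected payoff against X: 1p + 10(1−p) = −9p + 10; against Y: 5p + 0(1−p) = 5p.
Setting these equal: −9p + 10 = 5p ⇒ −14p = -10 ⇒ p = 5/7, and the value is (-9)·(5/7) + 10 = 25/7.
For the smuggler: with q = P(X), equating A's and B's payoffs gives −4q + 5 = 10q ⇒ q = 5/14.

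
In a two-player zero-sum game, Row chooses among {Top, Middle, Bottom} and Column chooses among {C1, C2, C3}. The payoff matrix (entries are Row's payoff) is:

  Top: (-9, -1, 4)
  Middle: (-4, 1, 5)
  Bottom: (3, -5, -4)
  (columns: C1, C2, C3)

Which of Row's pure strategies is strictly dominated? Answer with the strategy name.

Top

Middle gives a strictly higher payoff than Top against every column: -4 > -9, 1 > -1, 5 > 4.
So Top is strictly dominated and Row never plays it.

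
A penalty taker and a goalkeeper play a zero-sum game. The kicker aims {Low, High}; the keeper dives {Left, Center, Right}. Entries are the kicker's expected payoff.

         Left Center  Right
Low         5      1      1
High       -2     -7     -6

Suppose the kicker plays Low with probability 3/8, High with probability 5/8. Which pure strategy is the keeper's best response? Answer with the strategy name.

Center

If the keeper plays Left, the kicker's expected payoff is (3/8)·5 + (5/8)·(-2) = 5/8.
If the keeper plays Center, the kicker's expected payoff is (3/8)·1 + (5/8)·(-7) = -4.
If the keeper plays Right, the kicker's expected payoff is (3/8)·1 + (5/8)·(-6) = -27/8.
The keeper minimizes the kicker's payoff; the smallest is -4, so the best response is Center.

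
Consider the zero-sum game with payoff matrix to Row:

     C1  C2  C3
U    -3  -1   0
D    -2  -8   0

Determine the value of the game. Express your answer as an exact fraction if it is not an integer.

Row minima: U → -3, D → -8; maximin = -3.
Column maxima: C1 → -2, C2 → -1, C3 → 0; minimax = -2.
-3 ≠ -2, so there is no saddle point; optimal play is mixed.
C3 is strictly dominated by C1 (it gives Row strictly more in every row), so Column never plays it.
On the remaining 2×2 (U, D vs C1, C2):
Let Row play U with probability p. Expected payoff against C1: (-3)p + (-2)(1−p) = −p − 2; against C2: (-1)p + (-8)(1−p) = 7p − 8.
Setting these equal: −p − 2 = 7p − 8 ⇒ −8p = -6 ⇒ p = 3/4, and the value is (-1)·(3/4) − 2 = -11/4.
For Column: with q = P(C1), equating U's and D's payoffs gives −2q − 1 = 6q − 8 ⇒ q = 7/8.

-11/4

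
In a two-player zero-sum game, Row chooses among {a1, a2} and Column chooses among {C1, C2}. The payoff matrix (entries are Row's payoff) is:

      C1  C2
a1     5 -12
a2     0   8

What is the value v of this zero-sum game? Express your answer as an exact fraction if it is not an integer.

8/5

Row minima: a1 → -12, a2 → 0; maximin = 0.
Column maxima: C1 → 5, C2 → 8; minimax = 5.
0 ≠ 5, so there is no saddle point; optimal play is mixed.
Let Row play a1 with probability p. Expected payoff against C1: 5p + 0(1−p) = 5p; against C2: (-12)p + 8(1−p) = −20p + 8.
Setting these equal: 5p = −20p + 8 ⇒ 25p = 8 ⇒ p = 8/25, and the value is (5)·(8/25) = 8/5.
For Column: with q = P(C1), equating a1's and a2's payoffs gives 17q − 12 = −8q + 8 ⇒ q = 4/5.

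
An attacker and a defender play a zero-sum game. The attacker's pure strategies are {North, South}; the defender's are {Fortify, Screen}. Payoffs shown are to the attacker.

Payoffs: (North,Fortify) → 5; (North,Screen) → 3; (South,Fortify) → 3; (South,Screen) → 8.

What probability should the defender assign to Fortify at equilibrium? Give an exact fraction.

Row minima: North → 3, South → 3; maximin = 3.
Column maxima: Fortify → 5, Screen → 8; minimax = 5.
3 ≠ 5, so there is no saddle point; optimal play is mixed.
Let the attacker play North with probability p. Expected payoff against Fortify: 5p + 3(1−p) = 2p + 3; against Screen: 3p + 8(1−p) = −5p + 8.
Setting these equal: 2p + 3 = −5p + 8 ⇒ 7p = 5 ⇒ p = 5/7, and the value is (2)·(5/7) + 3 = 31/7.
For the defender: with q = P(Fortify), equating North's and South's payoffs gives 2q + 3 = −5q + 8 ⇒ q = 5/7.

5/7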